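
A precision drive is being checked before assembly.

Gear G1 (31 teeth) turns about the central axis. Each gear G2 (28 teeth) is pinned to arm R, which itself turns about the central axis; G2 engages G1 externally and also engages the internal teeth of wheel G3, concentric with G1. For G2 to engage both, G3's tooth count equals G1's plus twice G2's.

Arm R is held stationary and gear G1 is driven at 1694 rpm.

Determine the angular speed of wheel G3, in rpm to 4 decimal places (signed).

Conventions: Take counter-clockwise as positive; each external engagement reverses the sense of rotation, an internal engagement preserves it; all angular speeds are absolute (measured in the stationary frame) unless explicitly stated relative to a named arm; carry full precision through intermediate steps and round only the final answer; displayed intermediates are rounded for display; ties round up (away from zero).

-603.6092 rpm

recognized (axles ride arm R): planetary set, 31/28/87 teeth
normalise by the input: solve with ω_sun = 1, then scale by 1694 rpm
ring teeth: 31 + 2·28 = 87
31(ω_sun−ω_arm) = −87(ω_ring−ω_arm),  ω_arm = 0, ω_sun = 1
ω_ring = 0 − (31/87)(1−0) = -31/87
scale: ω_ring = -31/87 × 1694 rpm = -603.6092 rpm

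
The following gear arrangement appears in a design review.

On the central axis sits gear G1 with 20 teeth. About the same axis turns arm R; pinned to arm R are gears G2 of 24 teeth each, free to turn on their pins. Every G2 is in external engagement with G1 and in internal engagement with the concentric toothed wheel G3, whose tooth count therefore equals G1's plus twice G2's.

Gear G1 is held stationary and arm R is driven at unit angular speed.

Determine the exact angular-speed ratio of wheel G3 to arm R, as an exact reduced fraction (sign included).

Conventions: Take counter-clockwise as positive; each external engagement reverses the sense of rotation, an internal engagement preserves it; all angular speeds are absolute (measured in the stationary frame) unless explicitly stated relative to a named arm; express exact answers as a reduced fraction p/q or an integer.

topology: planetary set — G1 20T / G2 24T / G3 68T, arm = carrier (Willis)
ring teeth: 20 + 2·24 = 68
20(ω_sun−ω_arm) = −68(ω_ring−ω_arm),  ω_sun = 0, ω_arm = 1
ω_ring = 1 − (20/68)(0−1) = 22/17
ω_out/ω_in = 22/17

22/17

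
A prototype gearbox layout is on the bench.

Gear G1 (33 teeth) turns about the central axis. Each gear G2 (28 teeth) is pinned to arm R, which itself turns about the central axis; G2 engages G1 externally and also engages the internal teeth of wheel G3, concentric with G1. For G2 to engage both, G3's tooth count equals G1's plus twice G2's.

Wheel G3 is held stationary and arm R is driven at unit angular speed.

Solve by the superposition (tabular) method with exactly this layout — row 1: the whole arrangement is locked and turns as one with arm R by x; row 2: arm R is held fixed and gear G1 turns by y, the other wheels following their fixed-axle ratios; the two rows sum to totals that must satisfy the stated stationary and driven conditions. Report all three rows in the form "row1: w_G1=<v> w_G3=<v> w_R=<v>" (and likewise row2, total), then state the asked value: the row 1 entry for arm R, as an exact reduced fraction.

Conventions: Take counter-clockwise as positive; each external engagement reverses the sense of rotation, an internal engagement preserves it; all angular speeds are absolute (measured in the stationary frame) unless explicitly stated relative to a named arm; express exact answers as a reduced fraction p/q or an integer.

row1: w_G1=1 w_G3=1 w_R=1
row2: w_G1=89/33 w_G3=-1 w_R=0
total: w_G1=122/33 w_G3=0 w_R=1
asked value: 1

planetary set (33T centre, 28T on arm, 89T internal) — Willis relation
row 1 (train locked, turned with arm): all members turn x
row 2: sun turns y, ring = −(33/89)·y, arm 0
boundary: total ω_ring = x − (33/89)·y = 0 and total ω_arm = x = 1  ⇒  y = 89/33, x = 1
row 2 ring = −(33/89)·89/33 = -1
totals (row 1 + row 2): sun 1 + 89/33 = 122/33, ring 1 + (-1) = 0, arm 1 + 0 = 1
asked cell (row1, arm) = 1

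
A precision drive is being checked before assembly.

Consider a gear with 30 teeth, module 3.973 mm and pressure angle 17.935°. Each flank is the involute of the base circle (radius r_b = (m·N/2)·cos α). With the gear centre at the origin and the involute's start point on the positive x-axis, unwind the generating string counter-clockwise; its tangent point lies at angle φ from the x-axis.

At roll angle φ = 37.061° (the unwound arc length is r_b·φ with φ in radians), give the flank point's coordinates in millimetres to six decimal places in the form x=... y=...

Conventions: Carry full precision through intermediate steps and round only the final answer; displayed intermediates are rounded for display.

topology: single-mesh involute geometry — m = 3.973, N = 30
pitch radius r_p = m·N/2 = 3.973·30/2 = 59.595000
base radius r_b = r_p·cos α = 59.595000·cos 17.935° = 56.699069
roll angle φ = 37.061° = 0.64683647 rad
x = r_b·(cos φ + φ·sin φ) = 67.348288
y = r_b·(sin φ − φ·cos φ) = 4.904079

x=67.348288 y=4.904079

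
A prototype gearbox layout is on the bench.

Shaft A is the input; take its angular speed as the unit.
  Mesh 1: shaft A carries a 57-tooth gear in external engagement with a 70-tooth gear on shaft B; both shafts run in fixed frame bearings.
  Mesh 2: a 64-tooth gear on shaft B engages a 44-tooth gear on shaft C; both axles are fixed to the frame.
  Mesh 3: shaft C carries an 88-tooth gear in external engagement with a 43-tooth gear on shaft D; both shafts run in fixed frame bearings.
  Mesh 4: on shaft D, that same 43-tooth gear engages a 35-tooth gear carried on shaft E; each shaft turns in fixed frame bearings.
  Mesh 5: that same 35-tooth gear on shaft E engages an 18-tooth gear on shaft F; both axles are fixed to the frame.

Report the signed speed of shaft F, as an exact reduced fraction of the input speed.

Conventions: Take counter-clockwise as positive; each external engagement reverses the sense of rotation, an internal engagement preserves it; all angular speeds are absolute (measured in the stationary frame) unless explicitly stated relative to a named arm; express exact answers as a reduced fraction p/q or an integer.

5-mesh fixed-axis compound train (all bearings frame-fixed)
mesh 1 [57T→70T]: |ω|/ω_in = 1×57/70 = 57/70, sense flips to −
mesh 2 [64T→44T]: |ω|/ω_in = (57/70)×64/44 = 456/385, sense flips to +
mesh 3 [88T→43T]: |ω|/ω_in = (456/385)×88/43 = 3648/1505, sense flips to −
mesh 4 [43T→35T]: |ω|/ω_in = (3648/1505)×43/35 = 3648/1225, sense flips to +
mesh 5 [35T→18T]: |ω|/ω_in = (3648/1225)×35/18 = 608/105, sense flips to −
signed output speed (× input speed) = -608/105

-608/105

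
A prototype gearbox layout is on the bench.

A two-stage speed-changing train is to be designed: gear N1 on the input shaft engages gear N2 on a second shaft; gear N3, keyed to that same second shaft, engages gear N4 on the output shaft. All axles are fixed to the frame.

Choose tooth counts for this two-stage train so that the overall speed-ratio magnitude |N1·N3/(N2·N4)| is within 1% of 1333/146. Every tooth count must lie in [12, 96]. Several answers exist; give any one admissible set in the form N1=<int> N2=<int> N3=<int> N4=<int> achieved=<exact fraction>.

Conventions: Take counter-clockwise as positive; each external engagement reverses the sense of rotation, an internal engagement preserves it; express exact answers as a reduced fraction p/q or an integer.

N1=86 N2=12 N3=93 N4=73 achieved=1333/146

class = fixed-axis compound train [2-stage, 1333/146 wanted]
target = 1333/146 in lowest terms: an exact hit needs N1·N3 = k·1333 and N2·N4 = k·146 for one integer k, every count in [12, 96]; additionally prefer no 1:1 stage (N1 ≠ N2, N3 ≠ N4)
k = 1…5: no 1:1-free in-range split of k·1333 and k·146 into factor pairs; take k = 6
k = 6: N1·N3 = 7998 = 86·93, N2·N4 = 876 = 12·73
achieved = 86·93/(12·73) = 1333/146; |achieved − target| = 0 ≤ 1333/14600 ✓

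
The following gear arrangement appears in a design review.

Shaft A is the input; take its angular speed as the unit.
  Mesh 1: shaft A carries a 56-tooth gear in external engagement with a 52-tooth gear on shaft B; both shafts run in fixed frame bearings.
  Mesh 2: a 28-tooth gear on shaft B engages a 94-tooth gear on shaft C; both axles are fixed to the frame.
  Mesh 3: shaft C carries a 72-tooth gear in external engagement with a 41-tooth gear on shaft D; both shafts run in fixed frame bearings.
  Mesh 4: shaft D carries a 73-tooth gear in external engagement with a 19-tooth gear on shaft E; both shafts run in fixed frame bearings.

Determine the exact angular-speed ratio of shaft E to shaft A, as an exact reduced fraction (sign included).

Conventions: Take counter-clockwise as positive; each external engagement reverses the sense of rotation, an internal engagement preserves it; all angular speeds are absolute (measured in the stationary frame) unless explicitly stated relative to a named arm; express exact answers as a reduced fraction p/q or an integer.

class = fixed-axis compound train [4 meshes; 4 ratios multiply, 4 sense flips]
mesh 1 [56T→52T]: running ratio 14/13, sense −
mesh 2 [28T→94T]: running ratio 196/611, sense +
mesh 3 [72T→41T]: running ratio 14112/25051, sense −
mesh 4 [73T→19T]: running ratio 1030176/475969, sense +
ω_out/ω_in = 1030176/475969

1030176/475969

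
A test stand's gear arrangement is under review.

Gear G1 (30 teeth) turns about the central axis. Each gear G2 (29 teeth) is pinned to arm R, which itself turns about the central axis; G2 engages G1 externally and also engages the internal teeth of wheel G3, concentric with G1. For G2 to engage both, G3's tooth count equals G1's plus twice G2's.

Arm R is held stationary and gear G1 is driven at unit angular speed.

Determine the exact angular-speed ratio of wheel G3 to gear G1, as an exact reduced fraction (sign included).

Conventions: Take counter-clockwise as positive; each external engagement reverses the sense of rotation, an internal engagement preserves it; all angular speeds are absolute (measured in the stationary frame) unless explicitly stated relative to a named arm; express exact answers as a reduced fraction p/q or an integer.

planetary set (30T centre, 29T on arm, 88T internal) — Willis relation
ring teeth: 30 + 2·29 = 88
30(ω_sun−ω_arm) = −88(ω_ring−ω_arm),  ω_arm = 0, ω_sun = 1
ω_ring = 0 − (30/88)(1−0) = -15/44
ω_out/ω_in = -15/44

-15/44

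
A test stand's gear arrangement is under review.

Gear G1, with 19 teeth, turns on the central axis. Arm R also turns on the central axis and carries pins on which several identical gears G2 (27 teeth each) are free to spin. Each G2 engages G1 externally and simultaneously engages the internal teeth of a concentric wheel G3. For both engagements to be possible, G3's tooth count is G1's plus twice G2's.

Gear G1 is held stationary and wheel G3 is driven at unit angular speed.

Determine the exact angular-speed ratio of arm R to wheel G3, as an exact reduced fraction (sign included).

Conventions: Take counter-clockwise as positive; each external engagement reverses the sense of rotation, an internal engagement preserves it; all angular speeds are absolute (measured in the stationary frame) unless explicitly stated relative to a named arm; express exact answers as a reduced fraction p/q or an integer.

73/92

planetary set (19T centre, 27T on arm, 73T internal) — Willis relation
ring teeth: 19 + 2·27 = 73
19(ω_sun−ω_arm) = −73(ω_ring−ω_arm),  ω_sun = 0, ω_ring = 1
19(0−ω_arm) = −73(1−ω_arm)  ⇒  92·ω_arm = 73  ⇒  ω_arm = 73/92
ω_out/ω_in = 73/92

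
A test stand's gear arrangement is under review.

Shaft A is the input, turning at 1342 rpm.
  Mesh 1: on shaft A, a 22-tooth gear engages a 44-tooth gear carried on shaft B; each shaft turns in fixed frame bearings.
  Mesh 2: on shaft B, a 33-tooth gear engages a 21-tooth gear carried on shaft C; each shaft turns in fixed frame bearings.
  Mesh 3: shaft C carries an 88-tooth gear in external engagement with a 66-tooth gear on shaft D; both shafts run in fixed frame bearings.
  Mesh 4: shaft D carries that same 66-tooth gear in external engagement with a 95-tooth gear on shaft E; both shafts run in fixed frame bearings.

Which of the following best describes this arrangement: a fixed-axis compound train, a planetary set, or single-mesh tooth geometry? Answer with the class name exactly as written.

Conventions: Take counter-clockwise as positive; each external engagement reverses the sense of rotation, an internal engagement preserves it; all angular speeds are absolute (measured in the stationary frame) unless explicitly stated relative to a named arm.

topology: fixed-axis compound train — 4 meshes, A→E
classification: fixed-axis compound train

fixed-axis compound train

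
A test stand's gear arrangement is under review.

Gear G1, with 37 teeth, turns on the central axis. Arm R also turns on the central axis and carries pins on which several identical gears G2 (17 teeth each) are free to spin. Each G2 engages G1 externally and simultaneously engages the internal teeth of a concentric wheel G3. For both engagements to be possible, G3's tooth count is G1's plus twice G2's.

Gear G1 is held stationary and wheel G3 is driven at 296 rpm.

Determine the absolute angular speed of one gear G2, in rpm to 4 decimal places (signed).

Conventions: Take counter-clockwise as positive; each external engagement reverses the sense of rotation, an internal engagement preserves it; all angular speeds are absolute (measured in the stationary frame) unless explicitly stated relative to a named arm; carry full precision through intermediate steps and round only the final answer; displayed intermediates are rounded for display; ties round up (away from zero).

+618.1176 rpm

topology: planetary set — G1 37T / G2 17T / G3 71T, arm = carrier (Willis)
normalise by the input: solve with ω_ring = 1, then scale by 296 rpm
ring teeth: 37 + 2·17 = 71
37(ω_sun−ω_arm) = −71(ω_ring−ω_arm),  ω_sun = 0, ω_ring = 1
37(0−ω_arm) = −71(1−ω_arm)  ⇒  108·ω_arm = 71  ⇒  ω_arm = 71/108
sun–planet mesh: 37·(0−71/108) = −17·(ω_p−ω_arm)  ⇒  ω_p−ω_arm = 2627/1836
ω_p = 71/108 + 2627/1836 = 71/34
scale: ω_p = 71/34 × 296 rpm = +618.1176 rpm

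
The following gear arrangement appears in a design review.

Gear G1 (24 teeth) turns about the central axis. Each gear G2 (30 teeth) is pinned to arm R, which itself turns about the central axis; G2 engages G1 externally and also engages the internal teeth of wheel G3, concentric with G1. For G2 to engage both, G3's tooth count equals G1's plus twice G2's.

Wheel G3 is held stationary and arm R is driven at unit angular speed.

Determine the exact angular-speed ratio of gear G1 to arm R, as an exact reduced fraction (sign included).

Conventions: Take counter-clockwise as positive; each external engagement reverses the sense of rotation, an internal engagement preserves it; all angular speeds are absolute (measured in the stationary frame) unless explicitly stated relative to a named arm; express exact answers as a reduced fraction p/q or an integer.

9/2

topology: planetary set — G1 24T / G2 30T / G3 84T, arm = carrier (Willis)
ring teeth: 24 + 2·30 = 84
24(ω_sun−ω_arm) = −84(ω_ring−ω_arm),  ω_ring = 0, ω_arm = 1
ω_sun = 1 − (84/24)(0−1) = 9/2
ω_out/ω_in = 9/2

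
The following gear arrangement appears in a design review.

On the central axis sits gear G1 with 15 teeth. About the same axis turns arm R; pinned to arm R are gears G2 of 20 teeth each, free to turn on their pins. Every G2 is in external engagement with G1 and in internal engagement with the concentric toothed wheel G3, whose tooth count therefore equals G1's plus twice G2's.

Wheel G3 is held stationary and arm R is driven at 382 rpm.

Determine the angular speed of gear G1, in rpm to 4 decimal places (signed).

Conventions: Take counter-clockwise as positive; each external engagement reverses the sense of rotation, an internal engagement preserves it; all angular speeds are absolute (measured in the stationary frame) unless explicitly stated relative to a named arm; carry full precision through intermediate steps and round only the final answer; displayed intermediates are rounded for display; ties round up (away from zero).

+1782.6667 rpm

recognized (axles ride arm R): planetary set, 15/20/55 teeth
normalise by the input: solve with ω_arm = 1, then scale by 382 rpm
ring teeth: 15 + 2·20 = 55
15(ω_sun−ω_arm) = −55(ω_ring−ω_arm),  ω_ring = 0, ω_arm = 1
ω_sun = 1 − (55/15)(0−1) = 14/3
scale: ω_sun = 14/3 × 382 rpm = +1782.6667 rpm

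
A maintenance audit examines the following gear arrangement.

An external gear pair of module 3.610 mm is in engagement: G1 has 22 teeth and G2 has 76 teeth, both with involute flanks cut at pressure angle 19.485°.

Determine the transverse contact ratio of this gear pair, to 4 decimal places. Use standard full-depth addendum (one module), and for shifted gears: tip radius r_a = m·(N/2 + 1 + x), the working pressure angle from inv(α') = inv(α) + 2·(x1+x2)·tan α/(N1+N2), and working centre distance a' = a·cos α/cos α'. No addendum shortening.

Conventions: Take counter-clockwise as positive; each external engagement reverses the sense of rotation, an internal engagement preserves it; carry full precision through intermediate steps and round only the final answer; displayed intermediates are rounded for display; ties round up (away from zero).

1.7255

class = single-mesh tooth geometry [involute pair 22T × 76T, m = 3.610]
base radii: r_b1 = 37.435763, r_b2 = 129.323544
tip radii: r_a1 = 43.320000, r_a2 = 140.790000
no profile shift: α' = α, a' = a
action lengths: √(r_a1²−r_b1²) = 21.798763, √(r_a2²−r_b2²) = 55.652899
base pitch p_b = π·m·cos α = 10.691629
CR = (21.798763 + 55.652899 − 176.890000·sin 19.48500°)/10.691629 = 1.725483
contact ratio ≈ 1.7255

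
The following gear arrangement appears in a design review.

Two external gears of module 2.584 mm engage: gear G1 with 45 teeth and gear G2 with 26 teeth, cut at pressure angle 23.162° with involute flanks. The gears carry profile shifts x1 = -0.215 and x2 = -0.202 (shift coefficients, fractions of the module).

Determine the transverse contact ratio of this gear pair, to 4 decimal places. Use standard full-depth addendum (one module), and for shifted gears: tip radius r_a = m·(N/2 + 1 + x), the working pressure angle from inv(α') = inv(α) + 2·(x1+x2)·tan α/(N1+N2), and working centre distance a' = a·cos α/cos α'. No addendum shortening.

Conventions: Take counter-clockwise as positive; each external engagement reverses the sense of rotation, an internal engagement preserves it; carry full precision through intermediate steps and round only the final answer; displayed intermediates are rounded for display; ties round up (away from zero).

topology: single-mesh involute geometry — m = 2.584, 45T/26T pair
base radii: r_b1 = 53.453707, r_b2 = 30.884364
tip radii: r_a1 = 60.168440, r_a2 = 35.654032
inv(α') = inv(23.162°) + 2·(-0.215-0.202)·tan α/(45+26) = 0.01853722  ⇒  α' = 21.45282°
a' = a·cos α / cos α' = 91.7320·cos 23.162°/cos 21.45282° = 90.616036
action lengths: √(r_a1²−r_b1²) = 27.621411, √(r_a2²−r_b2²) = 17.814770
base pitch p_b = π·m·cos α = 7.463546
CR = (27.621411 + 17.814770 − 90.616036·sin 21.45282°)/7.463546 = 1.647304
contact ratio ≈ 1.6473

1.6473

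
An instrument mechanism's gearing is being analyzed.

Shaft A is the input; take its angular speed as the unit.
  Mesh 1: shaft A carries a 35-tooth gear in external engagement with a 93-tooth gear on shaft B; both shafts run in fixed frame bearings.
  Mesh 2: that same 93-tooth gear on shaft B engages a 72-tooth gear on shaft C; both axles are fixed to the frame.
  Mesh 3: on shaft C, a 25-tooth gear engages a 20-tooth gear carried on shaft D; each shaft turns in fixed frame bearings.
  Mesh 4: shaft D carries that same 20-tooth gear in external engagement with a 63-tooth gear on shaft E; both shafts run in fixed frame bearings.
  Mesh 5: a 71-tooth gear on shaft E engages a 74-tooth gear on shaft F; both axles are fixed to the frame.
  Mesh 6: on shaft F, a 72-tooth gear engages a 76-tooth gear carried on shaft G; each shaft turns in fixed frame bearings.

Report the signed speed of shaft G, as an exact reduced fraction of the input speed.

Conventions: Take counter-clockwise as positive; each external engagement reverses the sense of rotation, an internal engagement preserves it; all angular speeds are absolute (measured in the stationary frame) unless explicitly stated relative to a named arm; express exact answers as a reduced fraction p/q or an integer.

6-mesh fixed-axis compound train (all bearings frame-fixed)
mesh 1 [35T→93T]: |ω|/ω_in = 1×35/93 = 35/93, sense flips to −
mesh 2 [93T→72T]: |ω|/ω_in = (35/93)×93/72 = 35/72, sense flips to +
mesh 3 [25T→20T]: |ω|/ω_in = (35/72)×25/20 = 175/288, sense flips to −
mesh 4 [20T→63T]: |ω|/ω_in = (175/288)×20/63 = 125/648, sense flips to +
mesh 5 [71T→74T]: |ω|/ω_in = (125/648)×71/74 = 8875/47952, sense flips to −
mesh 6 [72T→76T]: |ω|/ω_in = (8875/47952)×72/76 = 8875/50616, sense flips to +
signed output speed (× input speed) = 8875/50616

8875/50616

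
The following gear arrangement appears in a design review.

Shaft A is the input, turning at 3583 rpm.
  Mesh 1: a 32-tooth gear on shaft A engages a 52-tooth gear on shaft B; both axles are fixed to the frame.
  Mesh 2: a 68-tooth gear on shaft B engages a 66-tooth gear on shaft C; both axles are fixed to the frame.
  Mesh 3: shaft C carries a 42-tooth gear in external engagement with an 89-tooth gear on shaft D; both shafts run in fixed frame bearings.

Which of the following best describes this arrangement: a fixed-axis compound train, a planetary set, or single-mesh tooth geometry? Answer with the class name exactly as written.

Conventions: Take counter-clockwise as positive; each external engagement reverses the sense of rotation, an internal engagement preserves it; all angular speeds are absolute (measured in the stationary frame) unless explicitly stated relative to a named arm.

fixed-axis compound train

recognized (4 fixed axles, 3 meshes): fixed-axis compound train
classification: fixed-axis compound train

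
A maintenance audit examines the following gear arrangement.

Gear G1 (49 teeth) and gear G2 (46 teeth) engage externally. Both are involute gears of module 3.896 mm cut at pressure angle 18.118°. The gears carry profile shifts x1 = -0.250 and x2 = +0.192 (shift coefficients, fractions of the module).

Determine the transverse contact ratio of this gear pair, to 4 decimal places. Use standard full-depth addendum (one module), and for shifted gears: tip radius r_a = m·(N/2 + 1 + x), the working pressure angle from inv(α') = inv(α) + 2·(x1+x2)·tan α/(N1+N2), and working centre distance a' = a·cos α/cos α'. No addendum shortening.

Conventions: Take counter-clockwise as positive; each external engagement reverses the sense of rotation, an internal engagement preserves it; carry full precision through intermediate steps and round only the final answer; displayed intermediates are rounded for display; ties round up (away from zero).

recognized (one external pair, fixed centres): single-mesh tooth geometry, m = 3.896, N1 = 49, N2 = 46
base radii: r_b1 = 90.719307, r_b2 = 85.165064
tip radii: r_a1 = 98.374000, r_a2 = 94.252032
inv(α') = inv(18.118°) + 2·(-0.250+0.192)·tan α/(49+46) = 0.01057986  ⇒  α' = 17.90143°
a' = a·cos α / cos α' = 185.0600·cos 18.118°/cos 17.90143° = 184.832722
action lengths: √(r_a1²−r_b1²) = 38.045384, √(r_a2²−r_b2²) = 40.377685
base pitch p_b = π·m·cos α = 11.632780
CR = (38.045384 + 40.377685 − 184.832722·sin 17.90143°)/11.632780 = 1.857607
contact ratio ≈ 1.8576

1.8576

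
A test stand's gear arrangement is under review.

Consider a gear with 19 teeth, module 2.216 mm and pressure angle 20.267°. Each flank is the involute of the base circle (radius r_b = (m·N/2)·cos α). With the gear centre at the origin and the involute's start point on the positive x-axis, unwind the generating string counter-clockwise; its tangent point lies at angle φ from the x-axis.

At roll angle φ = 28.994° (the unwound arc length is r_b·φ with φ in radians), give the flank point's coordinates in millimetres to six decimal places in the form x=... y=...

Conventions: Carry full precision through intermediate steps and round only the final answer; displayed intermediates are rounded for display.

recognized (one wheel, involute flank): single-mesh tooth geometry, m = 2.216, N = 19
pitch radius r_p = m·N/2 = 2.216·19/2 = 21.052000
base radius r_b = r_p·cos α = 21.052000·cos 20.267° = 19.748641
roll angle φ = 28.994° = 0.50604076 rad
x = r_b·(cos φ + φ·sin φ) = 22.117640
y = r_b·(sin φ − φ·cos φ) = 0.831400

x=22.117640 y=0.831400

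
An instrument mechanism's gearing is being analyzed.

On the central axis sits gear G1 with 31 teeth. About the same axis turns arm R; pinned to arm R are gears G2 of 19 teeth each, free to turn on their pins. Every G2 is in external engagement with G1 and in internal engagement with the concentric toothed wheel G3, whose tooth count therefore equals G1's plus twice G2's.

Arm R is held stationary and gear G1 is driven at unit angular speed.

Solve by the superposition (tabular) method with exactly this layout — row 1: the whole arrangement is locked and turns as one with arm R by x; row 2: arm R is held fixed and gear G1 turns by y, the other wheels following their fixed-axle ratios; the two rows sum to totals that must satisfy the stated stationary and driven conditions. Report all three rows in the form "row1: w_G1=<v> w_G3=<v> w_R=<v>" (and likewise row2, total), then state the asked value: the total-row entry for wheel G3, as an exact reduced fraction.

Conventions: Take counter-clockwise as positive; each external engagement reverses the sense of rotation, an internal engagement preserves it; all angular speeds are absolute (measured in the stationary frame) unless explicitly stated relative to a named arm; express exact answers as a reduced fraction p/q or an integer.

planetary set (31T centre, 19T on arm, 69T internal) — Willis relation
superposition row 1 [locked train]: every member turns x
superposition row 2 [arm held]: sun y, ring −(31/69)·y, arm 0
boundary: total ω_arm = x = 0 and total ω_sun = x + y = 1  ⇒  y = 1, x = 0
row 2 ring = −(31/69)·1 = -31/69
totals (row 1 + row 2): sun 0 + 1 = 1, ring 0 + (-31/69) = -31/69, arm 0 + 0 = 0
asked cell (total, ring) = -31/69

row1: w_G1=0 w_G3=0 w_R=0
row2: w_G1=1 w_G3=-31/69 w_R=0
total: w_G1=1 w_G3=-31/69 w_R=0
asked value: -31/69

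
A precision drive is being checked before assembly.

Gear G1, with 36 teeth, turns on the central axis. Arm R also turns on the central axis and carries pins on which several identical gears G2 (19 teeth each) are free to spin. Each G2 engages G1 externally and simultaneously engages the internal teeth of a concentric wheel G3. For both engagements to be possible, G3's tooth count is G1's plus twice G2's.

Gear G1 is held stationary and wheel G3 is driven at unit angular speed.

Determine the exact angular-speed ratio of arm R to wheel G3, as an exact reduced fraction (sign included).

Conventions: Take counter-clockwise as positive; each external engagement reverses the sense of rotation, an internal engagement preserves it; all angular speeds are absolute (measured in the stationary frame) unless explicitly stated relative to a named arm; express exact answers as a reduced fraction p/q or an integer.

planetary set (36T centre, 19T on arm, 74T internal) — Willis relation
ring teeth: 36 + 2·19 = 74
36(ω_sun−ω_arm) = −74(ω_ring−ω_arm),  ω_sun = 0, ω_ring = 1
36(0−ω_arm) = −74(1−ω_arm)  ⇒  110·ω_arm = 74  ⇒  ω_arm = 37/55
ω_out/ω_in = 37/55

37/55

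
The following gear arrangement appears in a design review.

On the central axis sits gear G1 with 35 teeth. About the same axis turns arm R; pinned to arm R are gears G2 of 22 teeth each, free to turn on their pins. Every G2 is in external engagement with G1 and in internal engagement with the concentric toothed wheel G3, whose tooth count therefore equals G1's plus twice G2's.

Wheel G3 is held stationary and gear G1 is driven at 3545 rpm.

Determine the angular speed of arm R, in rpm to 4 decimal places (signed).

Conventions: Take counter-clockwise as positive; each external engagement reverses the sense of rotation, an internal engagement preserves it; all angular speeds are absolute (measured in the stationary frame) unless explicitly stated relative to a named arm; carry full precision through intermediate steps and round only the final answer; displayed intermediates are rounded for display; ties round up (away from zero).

class = planetary set [G3 = 35+2·22 = 79; Willis about the carrier]
normalise by the input: solve with ω_sun = 1, then scale by 3545 rpm
ring teeth: 35 + 2·22 = 79
35(ω_sun−ω_arm) = −79(ω_ring−ω_arm),  ω_ring = 0, ω_sun = 1
35(1−ω_arm) = −79(0−ω_arm)  ⇒  114·ω_arm = 35  ⇒  ω_arm = 35/114
scale: ω_arm = 35/114 × 3545 rpm = +1088.3772 rpm

+1088.3772 rpm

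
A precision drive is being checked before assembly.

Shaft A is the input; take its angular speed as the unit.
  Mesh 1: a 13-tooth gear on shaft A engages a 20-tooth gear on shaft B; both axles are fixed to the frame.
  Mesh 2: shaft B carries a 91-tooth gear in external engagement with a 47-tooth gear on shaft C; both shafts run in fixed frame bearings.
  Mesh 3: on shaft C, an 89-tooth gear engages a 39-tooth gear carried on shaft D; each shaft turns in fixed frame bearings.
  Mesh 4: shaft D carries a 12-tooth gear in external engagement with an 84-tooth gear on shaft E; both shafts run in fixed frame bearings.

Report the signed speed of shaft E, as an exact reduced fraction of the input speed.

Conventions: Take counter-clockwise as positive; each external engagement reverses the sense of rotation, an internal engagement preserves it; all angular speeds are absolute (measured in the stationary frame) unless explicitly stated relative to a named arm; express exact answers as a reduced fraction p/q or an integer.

1157/2820

4-mesh fixed-axis compound train (all bearings frame-fixed)
mesh 1 [13T→20T]: |ω|/ω_in = 1×13/20 = 13/20, sense flips to −
mesh 2 [91T→47T]: |ω|/ω_in = (13/20)×91/47 = 1183/940, sense flips to +
mesh 3 [89T→39T]: |ω|/ω_in = (1183/940)×89/39 = 8099/2820, sense flips to −
mesh 4 [12T→84T]: |ω|/ω_in = (8099/2820)×12/84 = 1157/2820, sense flips to +
signed output speed (× input speed) = 1157/2820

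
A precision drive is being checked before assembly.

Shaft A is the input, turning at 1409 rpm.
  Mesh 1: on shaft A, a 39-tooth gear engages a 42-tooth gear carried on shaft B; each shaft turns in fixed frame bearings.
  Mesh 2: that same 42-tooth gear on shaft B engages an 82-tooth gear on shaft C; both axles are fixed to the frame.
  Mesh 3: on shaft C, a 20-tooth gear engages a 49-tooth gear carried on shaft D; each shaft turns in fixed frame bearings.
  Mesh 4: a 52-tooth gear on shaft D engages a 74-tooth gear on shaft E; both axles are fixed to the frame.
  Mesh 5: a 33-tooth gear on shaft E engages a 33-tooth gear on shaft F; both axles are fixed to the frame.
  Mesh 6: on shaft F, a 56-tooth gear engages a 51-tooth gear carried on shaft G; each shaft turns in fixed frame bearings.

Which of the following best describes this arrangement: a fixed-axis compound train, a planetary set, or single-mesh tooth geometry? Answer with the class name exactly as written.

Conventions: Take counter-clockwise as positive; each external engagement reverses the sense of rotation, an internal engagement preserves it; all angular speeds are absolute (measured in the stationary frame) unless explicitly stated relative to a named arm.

fixed-axis compound train

topology: fixed-axis compound train — 6 meshes, A→G
classification: fixed-axis compound train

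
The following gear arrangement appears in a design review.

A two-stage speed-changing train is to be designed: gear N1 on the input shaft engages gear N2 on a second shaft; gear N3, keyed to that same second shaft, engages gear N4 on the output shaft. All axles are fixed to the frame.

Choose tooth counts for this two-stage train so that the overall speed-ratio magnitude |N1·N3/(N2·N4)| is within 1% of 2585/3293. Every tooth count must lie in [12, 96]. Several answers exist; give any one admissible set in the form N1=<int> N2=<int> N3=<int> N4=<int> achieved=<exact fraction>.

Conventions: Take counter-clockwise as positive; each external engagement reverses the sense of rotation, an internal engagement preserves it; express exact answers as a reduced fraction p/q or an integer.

topology: fixed-axis compound train — 2 stages, target 2585/3293
target = 2585/3293 in lowest terms: an exact hit needs N1·N3 = k·2585 and N2·N4 = k·3293 for one integer k, every count in [12, 96]; additionally prefer no 1:1 stage (N1 ≠ N2, N3 ≠ N4)
k = 1: N1·N3 = 2585 = 47·55, N2·N4 = 3293 = 37·89
achieved = 47·55/(37·89) = 2585/3293; |achieved − target| = 0 ≤ 517/65860 ✓

N1=47 N2=37 N3=55 N4=89 achieved=2585/3293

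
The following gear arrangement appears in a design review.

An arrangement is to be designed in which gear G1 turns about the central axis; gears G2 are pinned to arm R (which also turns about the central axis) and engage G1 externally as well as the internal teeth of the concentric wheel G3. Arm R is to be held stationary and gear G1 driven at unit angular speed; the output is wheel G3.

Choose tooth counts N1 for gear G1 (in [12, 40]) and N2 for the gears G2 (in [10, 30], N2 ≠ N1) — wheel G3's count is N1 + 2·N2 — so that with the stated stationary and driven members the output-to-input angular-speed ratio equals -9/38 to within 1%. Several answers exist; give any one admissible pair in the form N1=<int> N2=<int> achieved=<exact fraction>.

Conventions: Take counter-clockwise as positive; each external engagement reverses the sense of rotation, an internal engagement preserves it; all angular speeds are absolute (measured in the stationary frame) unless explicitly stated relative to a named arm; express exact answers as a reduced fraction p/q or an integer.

N1=18 N2=29 achieved=-9/38

planetary set to be sized for -9/38 (Willis relation)
Willis with ω_arm = 0: ω_ring/ω_sun = −N1/N3; set equal to -9/38  ⇒  N3/N1 = −1/(-9/38) = 38/9
N3 = N1 + 2·N2  ⇒  N2/N1 = (N3/N1 − 1)/2 = (38/9 − 1)/2 = 29/18
smallest multiple with N1 ≥ 12 and N2 ≥ 10: k = 1  ⇒  N1 = 1·18 = 18, N2 = 1·29 = 29 (N1 ≤ 40, N2 ≤ 30, N2 ≠ N1 ✓), N3 = 18 + 2·29 = 76
check: −N1/N3 with N1 = 18, N3 = 76 gives -9/38; |achieved − target| = 0 ≤ 9/3800 ✓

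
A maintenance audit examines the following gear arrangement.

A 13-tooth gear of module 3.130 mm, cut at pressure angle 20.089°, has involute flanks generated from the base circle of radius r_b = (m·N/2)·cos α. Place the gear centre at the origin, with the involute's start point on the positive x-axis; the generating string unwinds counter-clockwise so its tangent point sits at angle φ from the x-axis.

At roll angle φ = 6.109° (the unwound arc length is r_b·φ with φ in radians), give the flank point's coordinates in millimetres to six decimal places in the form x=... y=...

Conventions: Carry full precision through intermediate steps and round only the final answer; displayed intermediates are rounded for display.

x=19.215514 y=0.007711

recognized (one wheel, involute flank): single-mesh tooth geometry, m = 3.130, N = 13
pitch radius r_p = m·N/2 = 3.130·13/2 = 20.345000
base radius r_b = r_p·cos α = 20.345000·cos 20.089° = 19.107215
roll angle φ = 6.109° = 0.10662216 rad
x = r_b·(cos φ + φ·sin φ) = 19.215514
y = r_b·(sin φ − φ·cos φ) = 0.007711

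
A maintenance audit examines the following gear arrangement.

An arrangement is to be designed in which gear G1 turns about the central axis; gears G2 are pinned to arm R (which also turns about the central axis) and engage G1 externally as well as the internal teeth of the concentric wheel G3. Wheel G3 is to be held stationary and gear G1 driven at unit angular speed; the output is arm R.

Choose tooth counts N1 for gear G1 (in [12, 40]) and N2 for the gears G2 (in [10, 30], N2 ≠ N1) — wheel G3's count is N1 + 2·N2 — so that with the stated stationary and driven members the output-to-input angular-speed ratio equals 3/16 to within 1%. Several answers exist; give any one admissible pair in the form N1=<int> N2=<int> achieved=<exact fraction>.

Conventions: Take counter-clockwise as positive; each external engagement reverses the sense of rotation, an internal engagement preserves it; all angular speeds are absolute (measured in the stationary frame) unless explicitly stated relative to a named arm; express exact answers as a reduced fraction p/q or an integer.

N1=12 N2=20 achieved=3/16

design class (target 3/16): planetary set
Willis with ω_ring = 0: ω_arm/ω_sun = N1/(N1+N3); set equal to 3/16  ⇒  N3/N1 = 1/(3/16) − 1 = 13/3
N3 = N1 + 2·N2  ⇒  N2/N1 = (N3/N1 − 1)/2 = (13/3 − 1)/2 = 5/3
smallest multiple with N1 ≥ 12 and N2 ≥ 10: k = 4  ⇒  N1 = 4·3 = 12, N2 = 4·5 = 20 (N1 ≤ 40, N2 ≤ 30, N2 ≠ N1 ✓), N3 = 12 + 2·20 = 52
check: N1/(N1+N3) with N1 = 12, N3 = 52 gives 3/16; |achieved − target| = 0 ≤ 3/1600 ✓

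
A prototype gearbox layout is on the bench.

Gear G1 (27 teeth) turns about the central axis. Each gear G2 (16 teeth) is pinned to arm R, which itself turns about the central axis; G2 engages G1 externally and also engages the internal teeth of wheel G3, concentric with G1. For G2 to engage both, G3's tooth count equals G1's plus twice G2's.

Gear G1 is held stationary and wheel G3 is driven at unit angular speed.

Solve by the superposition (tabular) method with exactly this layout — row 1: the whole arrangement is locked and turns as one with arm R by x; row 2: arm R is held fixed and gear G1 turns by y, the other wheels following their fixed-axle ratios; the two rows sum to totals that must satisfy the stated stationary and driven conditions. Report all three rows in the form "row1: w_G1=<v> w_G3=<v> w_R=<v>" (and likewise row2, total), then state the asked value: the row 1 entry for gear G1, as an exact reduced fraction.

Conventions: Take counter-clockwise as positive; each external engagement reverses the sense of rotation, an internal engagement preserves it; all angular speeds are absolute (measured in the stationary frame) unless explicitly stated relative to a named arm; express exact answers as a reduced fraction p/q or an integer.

row1: w_G1=59/86 w_G3=59/86 w_R=59/86
row2: w_G1=-59/86 w_G3=27/86 w_R=0
total: w_G1=0 w_G3=1 w_R=59/86
asked value: 59/86

planetary set (27T centre, 16T on arm, 59T internal) — Willis relation
row 1: whole set turns with the arm by x
row 2 — arm fixed, fixed-axis ratios: sun y, ring −(27/59)·y, arm 0
boundary: total ω_sun = x + y = 0 and total ω_ring = x − (27/59)·y = 1  ⇒  y = -59/86, x = 59/86
row 2 ring = −(27/59)·(-59/86) = 27/86
totals (row 1 + row 2): sun 59/86 + (-59/86) = 0, ring 59/86 + 27/86 = 1, arm 59/86 + 0 = 59/86
asked cell (row1, sun) = 59/86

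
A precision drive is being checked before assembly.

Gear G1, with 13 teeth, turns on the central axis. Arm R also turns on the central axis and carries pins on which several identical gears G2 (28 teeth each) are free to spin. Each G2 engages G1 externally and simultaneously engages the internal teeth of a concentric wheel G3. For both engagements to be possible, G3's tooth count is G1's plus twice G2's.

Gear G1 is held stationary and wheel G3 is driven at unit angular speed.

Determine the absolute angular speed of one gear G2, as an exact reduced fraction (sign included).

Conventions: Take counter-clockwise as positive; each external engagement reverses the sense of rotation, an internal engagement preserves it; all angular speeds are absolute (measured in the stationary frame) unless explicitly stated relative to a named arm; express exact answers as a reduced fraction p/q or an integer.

planetary set (13T centre, 28T on arm, 69T internal) — Willis relation
ring teeth: 13 + 2·28 = 69
13(ω_sun−ω_arm) = −69(ω_ring−ω_arm),  ω_sun = 0, ω_ring = 1
13(0−ω_arm) = −69(1−ω_arm)  ⇒  82·ω_arm = 69  ⇒  ω_arm = 69/82
sun–planet mesh: 13·(0−69/82) = −28·(ω_p−ω_arm)  ⇒  ω_p−ω_arm = 897/2296
ω_p = 69/82 + 897/2296 = 69/56
exact speed ratio = 69/56

69/56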